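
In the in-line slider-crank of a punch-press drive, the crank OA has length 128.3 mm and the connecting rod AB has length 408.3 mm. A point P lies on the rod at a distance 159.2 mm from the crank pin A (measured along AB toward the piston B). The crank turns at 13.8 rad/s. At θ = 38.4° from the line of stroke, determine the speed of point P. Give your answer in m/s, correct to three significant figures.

ω = 13.8 rad/s.  Crank-pin speed |V_A| = rω = 1.7705 m/s, perpendicular to OA.
Rod angle: sinφ = −(r/L) sinθ ⇒ φ = -11.255°; ω_rod = −rω cosθ/√(L²−r²sin²θ) = -3.465 rad/s.
V_P = V_A + ω_rod × AP, with AP = 0.1592 m along the rod.
Components: V_Px = −rω sinθ − a·ω_rod·sinφ = -1.2074 m/s;  V_Py = rω cosθ + a·ω_rod·cosφ = +0.84654 m/s.
|V_P| = √(V_Px² + V_Py²) = 1.4746 m/s.

1.47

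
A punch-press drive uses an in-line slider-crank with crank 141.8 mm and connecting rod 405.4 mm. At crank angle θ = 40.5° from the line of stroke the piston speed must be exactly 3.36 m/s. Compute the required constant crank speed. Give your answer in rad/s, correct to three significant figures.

28.7

For an in-line slider-crank, |v_piston| = rω|sinθ|·[1 + r cosθ/√(L² − r² sin²θ)].
With r = 0.1418 m, L = 0.4054 m, θ = 40.5°: the bracketed kinematic factor |dx/dθ| = 0.11724 m.
ω = v/|dx/dθ| = 3.36/0.11724 = 28.658 rad/s.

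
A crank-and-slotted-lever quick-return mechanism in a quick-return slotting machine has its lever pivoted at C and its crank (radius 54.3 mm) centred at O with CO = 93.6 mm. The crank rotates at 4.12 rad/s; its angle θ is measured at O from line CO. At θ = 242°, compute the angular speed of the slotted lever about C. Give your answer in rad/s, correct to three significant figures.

0.334

ω = 4.12 rad/s
Crank pin A relative to C: A = (d + r cosθ, r sinθ); lever angle φ = atan2(r sinθ, d + r cosθ).
Differentiating tanφ: φ̇ = rω(d cosθ + r)/(d² + r² + 2dr cosθ).
d² + r² + 2dr cosθ = |CA|² = 0.00693729 m²;  d cosθ + r = +0.010357 m.
|ω_lever| = |0.0543·4.12·+0.010357| / 0.00693729 = 0.33401 rad/s.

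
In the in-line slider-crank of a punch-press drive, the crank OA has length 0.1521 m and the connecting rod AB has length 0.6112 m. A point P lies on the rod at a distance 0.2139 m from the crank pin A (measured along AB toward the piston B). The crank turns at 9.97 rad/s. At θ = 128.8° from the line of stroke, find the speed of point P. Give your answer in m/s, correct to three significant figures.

1.28

ω = 9.97 rad/s.  Crank-pin speed |V_A| = rω = 1.5164 m/s, perpendicular to OA.
Rod angle: sinφ = −(r/L) sinθ ⇒ φ = -11.183°; ω_rod = −rω cosθ/√(L²−r²sin²θ) = +1.5847 rad/s.
V_P = V_A + ω_rod × AP, with AP = 0.2139 m along the rod.
Components: V_Px = −rω sinθ − a·ω_rod·sinφ = -1.1161 m/s;  V_Py = rω cosθ + a·ω_rod·cosφ = -0.61766 m/s.
|V_P| = √(V_Px² + V_Py²) = 1.2756 m/s.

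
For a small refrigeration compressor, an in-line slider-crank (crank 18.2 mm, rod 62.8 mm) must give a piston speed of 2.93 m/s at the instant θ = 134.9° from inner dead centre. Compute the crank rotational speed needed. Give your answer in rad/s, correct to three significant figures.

For an in-line slider-crank, |v_piston| = rω|sinθ|·[1 + r cosθ/√(L² − r² sin²θ)].
With r = 0.0182 m, L = 0.0628 m, θ = 134.9°: the bracketed kinematic factor |dx/dθ| = 0.010197 m.
ω = v/|dx/dθ| = 2.93/0.010197 = 287.34 rad/s.

287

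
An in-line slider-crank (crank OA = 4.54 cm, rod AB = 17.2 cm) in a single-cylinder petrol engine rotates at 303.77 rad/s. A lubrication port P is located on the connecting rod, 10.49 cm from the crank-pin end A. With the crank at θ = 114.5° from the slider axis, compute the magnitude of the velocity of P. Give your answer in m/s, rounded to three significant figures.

11.9

ω = 303.8 rad/s.  Crank-pin speed |V_A| = rω = 13.791 m/s, perpendicular to OA.
Rod angle: sinφ = −(r/L) sinθ ⇒ φ = -13.898°; ω_rod = −rω cosθ/√(L²−r²sin²θ) = +34.253 rad/s.
V_P = V_A + ω_rod × AP, with AP = 0.1049 m along the rod.
Components: V_Px = −rω sinθ − a·ω_rod·sinφ = -11.686 m/s;  V_Py = rω cosθ + a·ω_rod·cosφ = -2.2311 m/s.
|V_P| = √(V_Px² + V_Py²) = 11.897 m/s.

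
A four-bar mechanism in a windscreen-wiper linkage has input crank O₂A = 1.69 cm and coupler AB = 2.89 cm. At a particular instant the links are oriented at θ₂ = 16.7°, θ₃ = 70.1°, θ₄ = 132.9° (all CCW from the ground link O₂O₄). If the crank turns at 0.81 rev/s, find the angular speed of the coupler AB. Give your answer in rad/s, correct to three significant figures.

ω₂ = 5.089 rad/s (from 0.81 rev/s).
Differentiating the loop-closure r₂e^{iθ₂}+r₃e^{iθ₃}=r₁+r₄e^{iθ₄} gives r₂ω₂e^{iθ₂}+r₃ω₃e^{iθ₃}=r₄ω₄e^{iθ₄}.
Eliminating the other unknown: ω₃ = r₂ω₂ sin(θ₄−θ₂) / [r₃ sin(θ₃−θ₄)].
Numerator sine = +0.89726; denominator sine = -0.88942.
Result = 0.0169·5.089·(+0.89726) / (0.0289·(-0.88942)) = -3.0024 rad/s; magnitude 3.0024 rad/s.

3.00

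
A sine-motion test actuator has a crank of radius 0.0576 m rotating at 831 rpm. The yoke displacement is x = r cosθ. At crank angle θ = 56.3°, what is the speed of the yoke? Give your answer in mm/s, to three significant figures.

ω = 87.02 rad/s (from 831 rpm).
x = r cosθ ⇒ ẋ = −rω sinθ.
|v| = rω|sinθ| = 0.0576·87.02·|sin 56.3°| = 4.1701 m/s = 4170.1 mm/s.

4170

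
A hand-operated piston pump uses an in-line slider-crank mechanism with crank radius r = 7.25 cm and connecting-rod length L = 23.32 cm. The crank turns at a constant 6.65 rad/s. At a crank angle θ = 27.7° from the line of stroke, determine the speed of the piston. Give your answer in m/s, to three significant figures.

0.286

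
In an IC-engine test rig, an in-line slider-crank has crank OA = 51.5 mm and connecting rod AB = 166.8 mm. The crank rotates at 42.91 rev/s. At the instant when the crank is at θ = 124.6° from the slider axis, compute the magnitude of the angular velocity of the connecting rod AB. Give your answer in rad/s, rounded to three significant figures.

48.9

ω = 269.6 rad/s (converted from 42.91 rev/s).
The rod makes angle φ with the slider axis where L sinφ = r sinθ; differentiating, L cosφ·φ̇ = r ω cosθ.
L cosφ = √(L² − r² sin²θ) = 0.16132 m.
|ω_rod| = r ω |cosθ| / √(L² − r² sin²θ) = 0.0515·269.6·0.56784/0.16132 = 48.874 rad/s.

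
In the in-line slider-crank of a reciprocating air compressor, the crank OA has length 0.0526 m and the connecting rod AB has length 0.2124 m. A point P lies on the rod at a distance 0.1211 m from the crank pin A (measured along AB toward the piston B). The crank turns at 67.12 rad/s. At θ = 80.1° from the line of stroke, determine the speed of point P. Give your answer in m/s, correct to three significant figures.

3.57

ω = 67.12 rad/s.  Crank-pin speed |V_A| = rω = 3.5305 m/s, perpendicular to OA.
Rod angle: sinφ = −(r/L) sinθ ⇒ φ = -14.120°; ω_rod = −rω cosθ/√(L²−r²sin²θ) = -2.9468 rad/s.
V_P = V_A + ω_rod × AP, with AP = 0.1211 m along the rod.
Components: V_Px = −rω sinθ − a·ω_rod·sinφ = -3.565 m/s;  V_Py = rω cosθ + a·ω_rod·cosφ = +0.26092 m/s.
|V_P| = √(V_Px² + V_Py²) = 3.5745 m/s.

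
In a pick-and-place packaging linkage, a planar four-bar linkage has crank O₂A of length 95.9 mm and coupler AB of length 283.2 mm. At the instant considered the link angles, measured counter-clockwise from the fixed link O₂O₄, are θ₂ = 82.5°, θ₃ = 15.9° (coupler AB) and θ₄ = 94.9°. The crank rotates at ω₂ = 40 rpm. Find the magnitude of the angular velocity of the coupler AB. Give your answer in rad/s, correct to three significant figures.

ω₂ = 4.189 rad/s (from 40 rpm).
Differentiating the loop-closure r₂e^{iθ₂}+r₃e^{iθ₃}=r₁+r₄e^{iθ₄} gives r₂ω₂e^{iθ₂}+r₃ω₃e^{iθ₃}=r₄ω₄e^{iθ₄}.
Eliminating the other unknown: ω₃ = r₂ω₂ sin(θ₄−θ₂) / [r₃ sin(θ₃−θ₄)].
Numerator sine = +0.21474; denominator sine = -0.98163.
Result = 0.0959·4.189·(+0.21474) / (0.2832·(-0.98163)) = -0.31029 rad/s; magnitude 0.31029 rad/s.

0.310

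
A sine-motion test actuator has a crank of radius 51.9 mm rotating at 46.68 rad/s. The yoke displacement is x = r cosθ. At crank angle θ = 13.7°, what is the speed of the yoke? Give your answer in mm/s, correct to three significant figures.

ω = 46.68 rad/s
x = r cosθ ⇒ ẋ = −rω sinθ.
|v| = rω|sinθ| = 0.0519·46.68·|sin 13.7°| = 0.57379 m/s = 573.79 mm/s.

574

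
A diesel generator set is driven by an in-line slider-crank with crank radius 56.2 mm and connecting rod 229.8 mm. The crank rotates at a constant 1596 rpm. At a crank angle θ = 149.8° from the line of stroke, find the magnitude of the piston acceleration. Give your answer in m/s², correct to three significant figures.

ω = 2π·1596/60 = 167.1 rad/s
x(θ) = r cosθ + √(L² − r² sin²θ); with ω constant, a = ω²·d²x/dθ².
d²x/dθ² = −r cosθ − r²(cos2θ)/√u − r⁴ sin²2θ/(4u^{3/2}),  u = L² − r² sin²θ = 0.0520089 m².
Substituting r = 0.0562 m, L = 0.2298 m, θ = 149.8°: d²x/dθ² = +0.041572 m.
a = ω²·d²x/dθ² = (167.1)²·(+0.041572) = +1161.3 m/s²;  |a| = 1161.3 m/s².

1160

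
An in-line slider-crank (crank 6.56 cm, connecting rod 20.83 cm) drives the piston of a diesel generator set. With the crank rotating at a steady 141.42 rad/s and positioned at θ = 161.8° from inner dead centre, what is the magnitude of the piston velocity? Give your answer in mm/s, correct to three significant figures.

2030

ω = 141.4 rad/s
For an in-line slider-crank, x = r cosθ + √(L² − r² sin²θ), so v = −rω sinθ·[1 + r cosθ/√(L² − r² sin²θ)].
With r = 0.0656 m, L = 0.2083 m, θ = 161.8°: √(L² − r² sin²θ) = 0.20729 m.
v = −0.0656·141.4·0.31233·[1 + 0.0656·-0.94997/0.20729] = -2.0265 m/s.
|v| = 2.0265 m/s = 2026.5 mm/s.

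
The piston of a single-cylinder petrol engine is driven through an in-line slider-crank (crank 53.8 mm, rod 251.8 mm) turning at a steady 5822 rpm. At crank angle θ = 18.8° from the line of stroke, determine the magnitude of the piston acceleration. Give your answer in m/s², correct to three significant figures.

ω = 2π·5822/60 = 609.7 rad/s
x(θ) = r cosθ + √(L² − r² sin²θ); with ω constant, a = ω²·d²x/dθ².
d²x/dθ² = −r cosθ − r²(cos2θ)/√u − r⁴ sin²2θ/(4u^{3/2}),  u = L² − r² sin²θ = 0.0631026 m².
Substituting r = 0.0538 m, L = 0.2518 m, θ = 18.8°: d²x/dθ² = -0.060108 m.
a = ω²·d²x/dθ² = (609.7)²·(-0.060108) = -22343 m/s²;  |a| = 22343 m/s².

22300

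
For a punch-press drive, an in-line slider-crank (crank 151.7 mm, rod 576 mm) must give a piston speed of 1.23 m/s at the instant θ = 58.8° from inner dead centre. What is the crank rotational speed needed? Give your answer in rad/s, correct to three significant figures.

8.31

For an in-line slider-crank, |v_piston| = rω|sinθ|·[1 + r cosθ/√(L² − r² sin²θ)].
With r = 0.1517 m, L = 0.576 m, θ = 58.8°: the bracketed kinematic factor |dx/dθ| = 0.14793 m.
ω = v/|dx/dθ| = 1.23/0.14793 = 8.3148 rad/s.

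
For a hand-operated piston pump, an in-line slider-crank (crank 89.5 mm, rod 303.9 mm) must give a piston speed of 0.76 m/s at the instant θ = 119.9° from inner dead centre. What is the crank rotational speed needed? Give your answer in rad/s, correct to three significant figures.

For an in-line slider-crank, |v_piston| = rω|sinθ|·[1 + r cosθ/√(L² − r² sin²θ)].
With r = 0.0895 m, L = 0.3039 m, θ = 119.9°: the bracketed kinematic factor |dx/dθ| = 0.065806 m.
ω = v/|dx/dθ| = 0.76/0.065806 = 11.549 rad/s.

11.5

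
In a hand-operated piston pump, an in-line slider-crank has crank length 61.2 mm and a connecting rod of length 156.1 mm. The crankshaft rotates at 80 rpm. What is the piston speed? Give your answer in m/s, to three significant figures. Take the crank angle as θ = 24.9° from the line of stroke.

0.294

ω = 2π·80/60 = 8.378 rad/s
For an in-line slider-crank, x = r cosθ + √(L² − r² sin²θ), so v = −rω sinθ·[1 + r cosθ/√(L² − r² sin²θ)].
With r = 0.0612 m, L = 0.1561 m, θ = 24.9°: √(L² − r² sin²θ) = 0.15396 m.
v = −0.0612·8.378·0.42104·[1 + 0.0612·0.90704/0.15396] = -0.2937 m/s.
|v| = 0.2937 m/s.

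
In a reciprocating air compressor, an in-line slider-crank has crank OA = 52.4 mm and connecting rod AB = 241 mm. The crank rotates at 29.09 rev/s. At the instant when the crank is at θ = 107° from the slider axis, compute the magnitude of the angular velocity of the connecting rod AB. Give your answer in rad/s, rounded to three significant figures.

ω = 182.8 rad/s (converted from 29.09 rev/s).
The rod makes angle φ with the slider axis where L sinφ = r sinθ; differentiating, L cosφ·φ̇ = r ω cosθ.
L cosφ = √(L² − r² sin²θ) = 0.23573 m.
|ω_rod| = r ω |cosθ| / √(L² − r² sin²θ) = 0.0524·182.8·0.29237/0.23573 = 11.879 rad/s.

11.9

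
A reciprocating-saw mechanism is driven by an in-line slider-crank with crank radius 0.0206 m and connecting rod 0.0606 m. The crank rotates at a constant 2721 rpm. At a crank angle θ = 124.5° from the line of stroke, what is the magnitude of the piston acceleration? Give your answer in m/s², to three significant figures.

ω = 2π·2721/60 = 284.9 rad/s
x(θ) = r cosθ + √(L² − r² sin²θ); with ω constant, a = ω²·d²x/dθ².
d²x/dθ² = −r cosθ − r²(cos2θ)/√u − r⁴ sin²2θ/(4u^{3/2}),  u = L² − r² sin²θ = 0.00338414 m².
Substituting r = 0.0206 m, L = 0.0606 m, θ = 124.5°: d²x/dθ² = +0.014083 m.
a = ω²·d²x/dθ² = (284.9)²·(+0.014083) = +1143.4 m/s²;  |a| = 1143.4 m/s².

1140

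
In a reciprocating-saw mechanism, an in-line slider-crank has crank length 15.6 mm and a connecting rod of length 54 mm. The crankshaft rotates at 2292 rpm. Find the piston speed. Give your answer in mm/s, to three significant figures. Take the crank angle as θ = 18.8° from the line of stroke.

ω = 2π·2292/60 = 240 rad/s
For an in-line slider-crank, x = r cosθ + √(L² − r² sin²θ), so v = −rω sinθ·[1 + r cosθ/√(L² − r² sin²θ)].
With r = 0.0156 m, L = 0.054 m, θ = 18.8°: √(L² − r² sin²θ) = 0.053765 m.
v = −0.0156·240·0.32227·[1 + 0.0156·0.94665/0.053765] = -1.5381 m/s.
|v| = 1.5381 m/s = 1538.1 mm/s.

1540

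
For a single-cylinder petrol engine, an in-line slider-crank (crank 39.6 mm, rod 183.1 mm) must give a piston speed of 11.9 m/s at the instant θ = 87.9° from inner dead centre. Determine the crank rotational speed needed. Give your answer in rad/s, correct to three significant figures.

For an in-line slider-crank, |v_piston| = rω|sinθ|·[1 + r cosθ/√(L² − r² sin²θ)].
With r = 0.0396 m, L = 0.1831 m, θ = 87.9°: the bracketed kinematic factor |dx/dθ| = 0.039895 m.
ω = v/|dx/dθ| = 11.9/0.039895 = 298.29 rad/s.

298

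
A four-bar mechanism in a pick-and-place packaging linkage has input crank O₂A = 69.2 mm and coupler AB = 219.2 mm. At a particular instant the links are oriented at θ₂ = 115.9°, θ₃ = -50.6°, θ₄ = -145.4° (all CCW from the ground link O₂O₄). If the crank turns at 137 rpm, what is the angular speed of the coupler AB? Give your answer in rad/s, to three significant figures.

4.49

ω₂ = 14.35 rad/s (from 137 rpm).
Differentiating the loop-closure r₂e^{iθ₂}+r₃e^{iθ₃}=r₁+r₄e^{iθ₄} gives r₂ω₂e^{iθ₂}+r₃ω₃e^{iθ₃}=r₄ω₄e^{iθ₄}.
Eliminating the other unknown: ω₃ = r₂ω₂ sin(θ₄−θ₂) / [r₃ sin(θ₃−θ₄)].
Numerator sine = +0.98849; denominator sine = +0.99649.
Result = 0.0692·14.35·(+0.98849) / (0.2192·(+0.99649)) = +4.4928 rad/s; magnitude 4.4928 rad/s.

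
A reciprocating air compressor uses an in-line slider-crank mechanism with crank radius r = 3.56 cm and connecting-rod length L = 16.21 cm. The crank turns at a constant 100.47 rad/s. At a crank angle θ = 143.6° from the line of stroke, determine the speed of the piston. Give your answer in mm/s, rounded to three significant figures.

1740

ω = 100.5 rad/s
For an in-line slider-crank, x = r cosθ + √(L² − r² sin²θ), so v = −rω sinθ·[1 + r cosθ/√(L² − r² sin²θ)].
With r = 0.0356 m, L = 0.1621 m, θ = 143.6°: √(L² − r² sin²θ) = 0.16072 m.
v = −0.0356·100.5·0.59342·[1 + 0.0356·-0.80489/0.16072] = -1.7441 m/s.
|v| = 1.7441 m/s = 1744.1 mm/s.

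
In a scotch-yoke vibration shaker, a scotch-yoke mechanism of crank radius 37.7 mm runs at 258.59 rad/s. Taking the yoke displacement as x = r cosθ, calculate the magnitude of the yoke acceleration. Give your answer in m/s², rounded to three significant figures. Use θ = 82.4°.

333

ω = 258.6 rad/s
x = r cosθ ⇒ ẍ = −rω² cosθ (ω constant).
|a| = rω²|cosθ| = 0.0377·(258.6)²·|cos 82.4°| = 333.41 m/s².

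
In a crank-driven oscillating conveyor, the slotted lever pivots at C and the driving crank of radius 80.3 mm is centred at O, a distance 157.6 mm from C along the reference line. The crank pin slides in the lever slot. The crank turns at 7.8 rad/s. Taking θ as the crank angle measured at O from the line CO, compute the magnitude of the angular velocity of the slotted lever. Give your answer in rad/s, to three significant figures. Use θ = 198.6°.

ω = 7.8 rad/s
Crank pin A relative to C: A = (d + r cosθ, r sinθ); lever angle φ = atan2(r sinθ, d + r cosθ).
Differentiating tanφ: φ̇ = rω(d cosθ + r)/(d² + r² + 2dr cosθ).
d² + r² + 2dr cosθ = |CA|² = 0.0072973 m²;  d cosθ + r = -0.069068 m.
|ω_lever| = |0.0803·7.8·-0.069068| / 0.0072973 = 5.9283 rad/s.

5.93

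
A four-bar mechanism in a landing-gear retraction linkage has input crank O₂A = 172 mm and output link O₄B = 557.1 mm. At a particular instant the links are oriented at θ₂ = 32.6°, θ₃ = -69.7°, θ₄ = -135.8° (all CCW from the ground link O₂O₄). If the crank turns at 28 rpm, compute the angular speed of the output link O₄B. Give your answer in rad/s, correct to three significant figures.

0.967

ω₂ = 2.932 rad/s (from 28 rpm).
Differentiating the loop-closure r₂e^{iθ₂}+r₃e^{iθ₃}=r₁+r₄e^{iθ₄} gives r₂ω₂e^{iθ₂}+r₃ω₃e^{iθ₃}=r₄ω₄e^{iθ₄}.
Eliminating the other unknown: ω₄ = r₂ω₂ sin(θ₂−θ₃) / [r₄ sin(θ₄−θ₃)].
Numerator sine = +0.97705; denominator sine = -0.91425.
Result = 0.172·2.932·(+0.97705) / (0.5571·(-0.91425)) = -0.96745 rad/s; magnitude 0.96745 rad/s.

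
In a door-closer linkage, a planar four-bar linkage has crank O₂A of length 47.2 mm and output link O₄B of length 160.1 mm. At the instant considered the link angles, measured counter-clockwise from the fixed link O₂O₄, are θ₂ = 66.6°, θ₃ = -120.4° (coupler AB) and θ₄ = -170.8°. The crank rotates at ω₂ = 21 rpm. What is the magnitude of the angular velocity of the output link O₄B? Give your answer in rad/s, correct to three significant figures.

ω₂ = 2.199 rad/s (from 21 rpm).
Differentiating the loop-closure r₂e^{iθ₂}+r₃e^{iθ₃}=r₁+r₄e^{iθ₄} gives r₂ω₂e^{iθ₂}+r₃ω₃e^{iθ₃}=r₄ω₄e^{iθ₄}.
Eliminating the other unknown: ω₄ = r₂ω₂ sin(θ₂−θ₃) / [r₄ sin(θ₄−θ₃)].
Numerator sine = -0.12187; denominator sine = -0.77051.
Result = 0.0472·2.199·(-0.12187) / (0.1601·(-0.77051)) = +0.10254 rad/s; magnitude 0.10254 rad/s.

0.103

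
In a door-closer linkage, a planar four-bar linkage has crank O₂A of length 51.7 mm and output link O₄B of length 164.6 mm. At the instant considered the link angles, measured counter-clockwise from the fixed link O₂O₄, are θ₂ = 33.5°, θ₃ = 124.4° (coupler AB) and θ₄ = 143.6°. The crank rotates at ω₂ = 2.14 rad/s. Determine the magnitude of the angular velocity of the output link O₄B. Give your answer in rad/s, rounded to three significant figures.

ω₂ = 2.14 rad/s
Differentiating the loop-closure r₂e^{iθ₂}+r₃e^{iθ₃}=r₁+r₄e^{iθ₄} gives r₂ω₂e^{iθ₂}+r₃ω₃e^{iθ₃}=r₄ω₄e^{iθ₄}.
Eliminating the other unknown: ω₄ = r₂ω₂ sin(θ₂−θ₃) / [r₄ sin(θ₄−θ₃)].
Numerator sine = -0.99988; denominator sine = +0.32887.
Result = 0.0517·2.14·(-0.99988) / (0.1646·(+0.32887)) = -2.0436 rad/s; magnitude 2.0436 rad/s.

2.04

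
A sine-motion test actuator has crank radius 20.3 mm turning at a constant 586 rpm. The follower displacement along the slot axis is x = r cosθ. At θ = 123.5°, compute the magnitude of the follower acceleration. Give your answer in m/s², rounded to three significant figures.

ω = 61.37 rad/s (from 586 rpm).
x = r cosθ ⇒ ẍ = −rω² cosθ (ω constant).
|a| = rω²|cosθ| = 0.0203·(61.37)²·|cos 123.5°| = 42.193 m/s².

42.2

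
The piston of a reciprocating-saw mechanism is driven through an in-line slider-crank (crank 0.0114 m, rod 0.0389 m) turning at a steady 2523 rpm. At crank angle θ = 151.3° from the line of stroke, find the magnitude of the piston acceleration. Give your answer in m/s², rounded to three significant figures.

ω = 2π·2523/60 = 264.2 rad/s
x(θ) = r cosθ + √(L² − r² sin²θ); with ω constant, a = ω²·d²x/dθ².
d²x/dθ² = −r cosθ − r²(cos2θ)/√u − r⁴ sin²2θ/(4u^{3/2}),  u = L² − r² sin²θ = 0.00148324 m².
Substituting r = 0.0114 m, L = 0.0389 m, θ = 151.3°: d²x/dθ² = +0.0081289 m.
a = ω²·d²x/dθ² = (264.2)²·(+0.0081289) = +567.45 m/s²;  |a| = 567.45 m/s².

567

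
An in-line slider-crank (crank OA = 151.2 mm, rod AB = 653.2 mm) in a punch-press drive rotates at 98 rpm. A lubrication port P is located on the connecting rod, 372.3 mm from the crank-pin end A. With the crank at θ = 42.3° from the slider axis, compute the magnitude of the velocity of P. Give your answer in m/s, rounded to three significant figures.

ω = 10.26 rad/s.  Crank-pin speed |V_A| = rω = 1.5517 m/s, perpendicular to OA.
Rod angle: sinφ = −(r/L) sinθ ⇒ φ = -8.962°; ω_rod = −rω cosθ/√(L²−r²sin²θ) = -1.7787 rad/s.
V_P = V_A + ω_rod × AP, with AP = 0.3723 m along the rod.
Components: V_Px = −rω sinθ − a·ω_rod·sinφ = -1.1475 m/s;  V_Py = rω cosθ + a·ω_rod·cosφ = +0.49355 m/s.
|V_P| = √(V_Px² + V_Py²) = 1.2491 m/s.

1.25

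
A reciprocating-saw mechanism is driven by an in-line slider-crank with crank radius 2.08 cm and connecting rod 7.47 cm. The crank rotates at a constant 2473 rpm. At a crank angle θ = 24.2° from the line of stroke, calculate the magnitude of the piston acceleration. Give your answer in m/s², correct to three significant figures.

1540

ω = 2π·2473/60 = 259 rad/s
x(θ) = r cosθ + √(L² − r² sin²θ); with ω constant, a = ω²·d²x/dθ².
d²x/dθ² = −r cosθ − r²(cos2θ)/√u − r⁴ sin²2θ/(4u^{3/2}),  u = L² − r² sin²θ = 0.00550739 m².
Substituting r = 0.0208 m, L = 0.0747 m, θ = 24.2°: d²x/dθ² = -0.022907 m.
a = ω²·d²x/dθ² = (259)²·(-0.022907) = -1536.3 m/s²;  |a| = 1536.3 m/s².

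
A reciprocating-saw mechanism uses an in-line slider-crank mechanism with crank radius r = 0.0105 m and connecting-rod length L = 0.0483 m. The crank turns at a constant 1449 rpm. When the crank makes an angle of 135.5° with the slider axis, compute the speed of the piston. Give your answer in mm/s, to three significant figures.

942

ω = 2π·1449/60 = 151.7 rad/s
For an in-line slider-crank, x = r cosθ + √(L² − r² sin²θ), so v = −rω sinθ·[1 + r cosθ/√(L² − r² sin²θ)].
With r = 0.0105 m, L = 0.0483 m, θ = 135.5°: √(L² − r² sin²θ) = 0.047736 m.
v = −0.0105·151.7·0.70091·[1 + 0.0105·-0.71325/0.047736] = -0.94153 m/s.
|v| = 0.94153 m/s = 941.53 mm/s.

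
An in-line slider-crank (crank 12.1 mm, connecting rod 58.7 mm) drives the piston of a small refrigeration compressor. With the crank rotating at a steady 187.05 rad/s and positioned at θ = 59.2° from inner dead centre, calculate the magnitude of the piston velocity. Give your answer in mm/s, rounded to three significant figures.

2150

ω = 187.1 rad/s
For an in-line slider-crank, x = r cosθ + √(L² − r² sin²θ), so v = −rω sinθ·[1 + r cosθ/√(L² − r² sin²θ)].
With r = 0.0121 m, L = 0.0587 m, θ = 59.2°: √(L² − r² sin²θ) = 0.057773 m.
v = −0.0121·187.1·0.85896·[1 + 0.0121·0.51204/0.057773] = -2.1526 m/s.
|v| = 2.1526 m/s = 2152.6 mm/s.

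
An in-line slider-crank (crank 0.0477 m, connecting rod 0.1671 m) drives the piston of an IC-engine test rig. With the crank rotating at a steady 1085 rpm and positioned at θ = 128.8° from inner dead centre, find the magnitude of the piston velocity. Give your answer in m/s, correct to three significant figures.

ω = 2π·1085/60 = 113.6 rad/s
For an in-line slider-crank, x = r cosθ + √(L² − r² sin²θ), so v = −rω sinθ·[1 + r cosθ/√(L² − r² sin²θ)].
With r = 0.0477 m, L = 0.1671 m, θ = 128.8°: √(L² − r² sin²θ) = 0.16291 m.
v = −0.0477·113.6·0.77934·[1 + 0.0477·-0.62660/0.16291] = -3.4489 m/s.
|v| = 3.4489 m/s.

3.45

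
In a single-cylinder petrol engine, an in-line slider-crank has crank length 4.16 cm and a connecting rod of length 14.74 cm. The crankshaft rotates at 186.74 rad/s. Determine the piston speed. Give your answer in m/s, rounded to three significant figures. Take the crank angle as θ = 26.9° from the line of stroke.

ω = 186.7 rad/s
For an in-line slider-crank, x = r cosθ + √(L² − r² sin²θ), so v = −rω sinθ·[1 + r cosθ/√(L² − r² sin²θ)].
With r = 0.0416 m, L = 0.1474 m, θ = 26.9°: √(L² − r² sin²θ) = 0.14619 m.
v = −0.0416·186.7·0.45243·[1 + 0.0416·0.89180/0.14619] = -4.4066 m/s.
|v| = 4.4066 m/s.

4.41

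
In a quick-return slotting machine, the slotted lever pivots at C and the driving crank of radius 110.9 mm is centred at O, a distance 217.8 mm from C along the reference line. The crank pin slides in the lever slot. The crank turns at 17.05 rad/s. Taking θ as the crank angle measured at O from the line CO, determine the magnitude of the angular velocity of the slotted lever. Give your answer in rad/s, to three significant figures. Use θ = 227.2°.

ω = 17.05 rad/s
Crank pin A relative to C: A = (d + r cosθ, r sinθ); lever angle φ = atan2(r sinθ, d + r cosθ).
Differentiating tanφ: φ̇ = rω(d cosθ + r)/(d² + r² + 2dr cosθ).
d² + r² + 2dr cosθ = |CA|² = 0.0269132 m²;  d cosθ + r = -0.037082 m.
|ω_lever| = |0.1109·17.05·-0.037082| / 0.0269132 = 2.6053 rad/s.

2.61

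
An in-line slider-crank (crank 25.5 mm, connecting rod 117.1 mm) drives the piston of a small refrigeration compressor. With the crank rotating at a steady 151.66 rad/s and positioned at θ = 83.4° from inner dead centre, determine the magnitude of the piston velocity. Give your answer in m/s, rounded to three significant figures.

ω = 151.7 rad/s
For an in-line slider-crank, x = r cosθ + √(L² − r² sin²θ), so v = −rω sinθ·[1 + r cosθ/√(L² − r² sin²θ)].
With r = 0.0255 m, L = 0.1171 m, θ = 83.4°: √(L² − r² sin²θ) = 0.11433 m.
v = −0.0255·151.7·0.99337·[1 + 0.0255·0.11494/0.11433] = -3.9402 m/s.
|v| = 3.9402 m/s.

3.94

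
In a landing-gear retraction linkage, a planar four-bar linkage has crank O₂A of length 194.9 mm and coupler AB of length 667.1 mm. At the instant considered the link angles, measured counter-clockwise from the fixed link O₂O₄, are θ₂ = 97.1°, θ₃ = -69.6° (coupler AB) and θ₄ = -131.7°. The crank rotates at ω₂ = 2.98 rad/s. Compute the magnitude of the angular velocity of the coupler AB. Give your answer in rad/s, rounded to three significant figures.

ω₂ = 2.98 rad/s
Differentiating the loop-closure r₂e^{iθ₂}+r₃e^{iθ₃}=r₁+r₄e^{iθ₄} gives r₂ω₂e^{iθ₂}+r₃ω₃e^{iθ₃}=r₄ω₄e^{iθ₄}.
Eliminating the other unknown: ω₃ = r₂ω₂ sin(θ₄−θ₂) / [r₃ sin(θ₃−θ₄)].
Numerator sine = +0.75241; denominator sine = +0.88377.
Result = 0.1949·2.98·(+0.75241) / (0.6671·(+0.88377)) = +0.74124 rad/s; magnitude 0.74124 rad/s.

0.741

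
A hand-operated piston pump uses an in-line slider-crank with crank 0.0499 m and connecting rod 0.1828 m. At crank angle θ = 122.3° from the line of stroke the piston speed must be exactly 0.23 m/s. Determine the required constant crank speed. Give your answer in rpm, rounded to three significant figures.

61.3

For an in-line slider-crank, |v_piston| = rω|sinθ|·[1 + r cosθ/√(L² − r² sin²θ)].
With r = 0.0499 m, L = 0.1828 m, θ = 122.3°: the bracketed kinematic factor |dx/dθ| = 0.035856 m.
ω = v/|dx/dθ| = 0.23/0.035856 = 6.4146 rad/s.
N = 60ω/(2π) = 61.255 rpm.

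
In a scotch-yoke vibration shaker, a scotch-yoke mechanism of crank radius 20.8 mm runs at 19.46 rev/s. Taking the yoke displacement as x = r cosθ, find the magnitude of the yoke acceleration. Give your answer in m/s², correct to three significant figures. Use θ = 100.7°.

ω = 122.3 rad/s (from 19.46 rev/s).
x = r cosθ ⇒ ẍ = −rω² cosθ (ω constant).
|a| = rω²|cosθ| = 0.0208·(122.3)²·|cos 100.7°| = 57.735 m/s².

57.7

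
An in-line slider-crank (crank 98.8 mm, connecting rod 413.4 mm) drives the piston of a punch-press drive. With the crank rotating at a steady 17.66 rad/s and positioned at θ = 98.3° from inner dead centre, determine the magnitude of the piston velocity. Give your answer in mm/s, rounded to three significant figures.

ω = 17.66 rad/s
For an in-line slider-crank, x = r cosθ + √(L² − r² sin²θ), so v = −rω sinθ·[1 + r cosθ/√(L² − r² sin²θ)].
With r = 0.0988 m, L = 0.4134 m, θ = 98.3°: √(L² − r² sin²θ) = 0.40167 m.
v = −0.0988·17.66·0.98953·[1 + 0.0988·-0.14436/0.40167] = -1.6652 m/s.
|v| = 1.6652 m/s = 1665.2 mm/s.

1670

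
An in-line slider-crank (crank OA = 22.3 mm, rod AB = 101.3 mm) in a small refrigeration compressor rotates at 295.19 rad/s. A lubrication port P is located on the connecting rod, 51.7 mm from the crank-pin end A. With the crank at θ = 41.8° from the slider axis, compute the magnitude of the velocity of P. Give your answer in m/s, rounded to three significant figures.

5.33

ω = 295.2 rad/s.  Crank-pin speed |V_A| = rω = 6.5827 m/s, perpendicular to OA.
Rod angle: sinφ = −(r/L) sinθ ⇒ φ = -8.437°; ω_rod = −rω cosθ/√(L²−r²sin²θ) = -48.973 rad/s.
V_P = V_A + ω_rod × AP, with AP = 0.0517 m along the rod.
Components: V_Px = −rω sinθ − a·ω_rod·sinφ = -4.7591 m/s;  V_Py = rω cosθ + a·ω_rod·cosφ = +2.4028 m/s.
|V_P| = √(V_Px² + V_Py²) = 5.3313 m/s.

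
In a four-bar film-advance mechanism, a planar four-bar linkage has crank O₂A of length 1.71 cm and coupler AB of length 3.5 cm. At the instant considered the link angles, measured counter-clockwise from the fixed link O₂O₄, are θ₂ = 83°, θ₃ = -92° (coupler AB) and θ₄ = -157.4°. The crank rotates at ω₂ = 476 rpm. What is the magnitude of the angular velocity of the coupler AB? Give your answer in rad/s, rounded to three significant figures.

23.3

ω₂ = 49.85 rad/s (from 476 rpm).
Differentiating the loop-closure r₂e^{iθ₂}+r₃e^{iθ₃}=r₁+r₄e^{iθ₄} gives r₂ω₂e^{iθ₂}+r₃ω₃e^{iθ₃}=r₄ω₄e^{iθ₄}.
Eliminating the other unknown: ω₃ = r₂ω₂ sin(θ₄−θ₂) / [r₃ sin(θ₃−θ₄)].
Numerator sine = +0.86949; denominator sine = +0.90924.
Result = 0.0171·49.85·(+0.86949) / (0.035·(+0.90924)) = +23.289 rad/s; magnitude 23.289 rad/s.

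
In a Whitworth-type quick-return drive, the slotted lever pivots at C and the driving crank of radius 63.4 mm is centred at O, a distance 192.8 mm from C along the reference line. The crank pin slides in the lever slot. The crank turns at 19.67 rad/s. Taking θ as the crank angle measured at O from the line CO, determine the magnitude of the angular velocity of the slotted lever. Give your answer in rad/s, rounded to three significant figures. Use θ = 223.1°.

ω = 19.67 rad/s
Crank pin A relative to C: A = (d + r cosθ, r sinθ); lever angle φ = atan2(r sinθ, d + r cosθ).
Differentiating tanφ: φ̇ = rω(d cosθ + r)/(d² + r² + 2dr cosθ).
d² + r² + 2dr cosθ = |CA|² = 0.0233411 m²;  d cosθ + r = -0.077375 m.
|ω_lever| = |0.0634·19.67·-0.077375| / 0.0233411 = 4.134 rad/s.

4.13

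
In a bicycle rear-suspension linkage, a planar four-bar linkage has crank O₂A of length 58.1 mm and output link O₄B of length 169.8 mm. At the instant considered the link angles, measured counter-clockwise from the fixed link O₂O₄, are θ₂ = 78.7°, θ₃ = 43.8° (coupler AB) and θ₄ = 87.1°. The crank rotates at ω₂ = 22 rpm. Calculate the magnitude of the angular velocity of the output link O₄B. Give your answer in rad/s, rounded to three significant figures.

0.658

ω₂ = 2.304 rad/s (from 22 rpm).
Differentiating the loop-closure r₂e^{iθ₂}+r₃e^{iθ₃}=r₁+r₄e^{iθ₄} gives r₂ω₂e^{iθ₂}+r₃ω₃e^{iθ₃}=r₄ω₄e^{iθ₄}.
Eliminating the other unknown: ω₄ = r₂ω₂ sin(θ₂−θ₃) / [r₄ sin(θ₄−θ₃)].
Numerator sine = +0.57215; denominator sine = +0.68582.
Result = 0.0581·2.304·(+0.57215) / (0.1698·(+0.68582)) = +0.65764 rad/s; magnitude 0.65764 rad/s.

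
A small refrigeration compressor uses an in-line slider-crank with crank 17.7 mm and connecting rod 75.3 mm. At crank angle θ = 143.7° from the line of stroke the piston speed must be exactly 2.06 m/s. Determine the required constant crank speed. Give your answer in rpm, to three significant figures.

For an in-line slider-crank, |v_piston| = rω|sinθ|·[1 + r cosθ/√(L² − r² sin²θ)].
With r = 0.0177 m, L = 0.0753 m, θ = 143.7°: the bracketed kinematic factor |dx/dθ| = 0.008474 m.
ω = v/|dx/dθ| = 2.06/0.008474 = 243.1 rad/s.
N = 60ω/(2π) = 2321.4 rpm.

2320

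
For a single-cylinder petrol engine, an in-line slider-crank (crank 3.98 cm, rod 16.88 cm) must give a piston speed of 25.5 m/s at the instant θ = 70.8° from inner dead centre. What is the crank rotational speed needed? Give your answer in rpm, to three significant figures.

For an in-line slider-crank, |v_piston| = rω|sinθ|·[1 + r cosθ/√(L² − r² sin²θ)].
With r = 0.0398 m, L = 0.1688 m, θ = 70.8°: the bracketed kinematic factor |dx/dθ| = 0.040576 m.
ω = v/|dx/dθ| = 25.5/0.040576 = 628.46 rad/s.
N = 60ω/(2π) = 6001.3 rpm.

6000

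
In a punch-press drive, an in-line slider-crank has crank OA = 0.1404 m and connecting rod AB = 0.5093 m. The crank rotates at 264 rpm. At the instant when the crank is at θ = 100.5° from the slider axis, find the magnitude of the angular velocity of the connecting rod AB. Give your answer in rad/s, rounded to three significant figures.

ω = 27.65 rad/s (converted from 264 rpm).
The rod makes angle φ with the slider axis where L sinφ = r sinθ; differentiating, L cosφ·φ̇ = r ω cosθ.
L cosφ = √(L² − r² sin²θ) = 0.49023 m.
|ω_rod| = r ω |cosθ| / √(L² − r² sin²θ) = 0.1404·27.65·0.18224/0.49023 = 1.4429 rad/s.

1.44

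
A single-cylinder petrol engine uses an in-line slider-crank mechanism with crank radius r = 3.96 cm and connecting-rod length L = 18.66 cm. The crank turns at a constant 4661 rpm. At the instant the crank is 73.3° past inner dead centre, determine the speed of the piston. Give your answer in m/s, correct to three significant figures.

19.7

ω = 2π·4661/60 = 488.1 rad/s
For an in-line slider-crank, x = r cosθ + √(L² − r² sin²θ), so v = −rω sinθ·[1 + r cosθ/√(L² − r² sin²θ)].
With r = 0.0396 m, L = 0.1866 m, θ = 73.3°: √(L² − r² sin²θ) = 0.1827 m.
v = −0.0396·488.1·0.95782·[1 + 0.0396·0.28736/0.1827] = -19.667 m/s.
|v| = 19.667 m/s.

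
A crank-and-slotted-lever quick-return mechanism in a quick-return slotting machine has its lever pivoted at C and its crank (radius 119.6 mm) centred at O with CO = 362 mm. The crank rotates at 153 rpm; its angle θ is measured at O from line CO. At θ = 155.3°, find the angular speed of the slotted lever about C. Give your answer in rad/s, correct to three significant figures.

ω = 16.02 rad/s (from 153 rpm).
Crank pin A relative to C: A = (d + r cosθ, r sinθ); lever angle φ = atan2(r sinθ, d + r cosθ).
Differentiating tanφ: φ̇ = rω(d cosθ + r)/(d² + r² + 2dr cosθ).
d² + r² + 2dr cosθ = |CA|² = 0.0666801 m²;  d cosθ + r = -0.20928 m.
|ω_lever| = |0.1196·16.02·-0.20928| / 0.0666801 = 6.0143 rad/s.

6.01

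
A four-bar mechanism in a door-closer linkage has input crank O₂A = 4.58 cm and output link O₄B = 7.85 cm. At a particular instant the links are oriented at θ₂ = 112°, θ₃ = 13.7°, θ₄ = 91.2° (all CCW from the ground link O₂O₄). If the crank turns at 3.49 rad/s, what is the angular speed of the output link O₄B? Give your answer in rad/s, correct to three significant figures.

ω₂ = 3.49 rad/s
Differentiating the loop-closure r₂e^{iθ₂}+r₃e^{iθ₃}=r₁+r₄e^{iθ₄} gives r₂ω₂e^{iθ₂}+r₃ω₃e^{iθ₃}=r₄ω₄e^{iθ₄}.
Eliminating the other unknown: ω₄ = r₂ω₂ sin(θ₂−θ₃) / [r₄ sin(θ₄−θ₃)].
Numerator sine = +0.98953; denominator sine = +0.97630.
Result = 0.0458·3.49·(+0.98953) / (0.0785·(+0.97630)) = +2.0638 rad/s; magnitude 2.0638 rad/s.

2.06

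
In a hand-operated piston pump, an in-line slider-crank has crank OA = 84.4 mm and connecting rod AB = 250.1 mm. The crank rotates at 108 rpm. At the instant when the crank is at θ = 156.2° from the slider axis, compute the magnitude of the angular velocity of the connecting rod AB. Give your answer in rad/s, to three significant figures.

3.52

ω = 11.31 rad/s (converted from 108 rpm).
The rod makes angle φ with the slider axis where L sinφ = r sinθ; differentiating, L cosφ·φ̇ = r ω cosθ.
L cosφ = √(L² − r² sin²θ) = 0.24777 m.
|ω_rod| = r ω |cosθ| / √(L² − r² sin²θ) = 0.0844·11.31·0.91496/0.24777 = 3.5249 rad/s.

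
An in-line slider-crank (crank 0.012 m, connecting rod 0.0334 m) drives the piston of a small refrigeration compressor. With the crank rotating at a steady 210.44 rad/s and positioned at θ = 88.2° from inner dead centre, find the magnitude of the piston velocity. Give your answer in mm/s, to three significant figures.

2550

ω = 210.4 rad/s
For an in-line slider-crank, x = r cosθ + √(L² − r² sin²θ), so v = −rω sinθ·[1 + r cosθ/√(L² − r² sin²θ)].
With r = 0.012 m, L = 0.0334 m, θ = 88.2°: √(L² − r² sin²θ) = 0.031172 m.
v = −0.012·210.4·0.99951·[1 + 0.012·0.03141/0.031172] = -2.5546 m/s.
|v| = 2.5546 m/s = 2554.6 mm/s.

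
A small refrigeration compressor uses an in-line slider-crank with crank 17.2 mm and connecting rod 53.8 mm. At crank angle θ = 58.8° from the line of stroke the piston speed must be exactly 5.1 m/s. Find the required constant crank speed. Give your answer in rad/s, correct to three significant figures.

296

For an in-line slider-crank, |v_piston| = rω|sinθ|·[1 + r cosθ/√(L² − r² sin²θ)].
With r = 0.0172 m, L = 0.0538 m, θ = 58.8°: the bracketed kinematic factor |dx/dθ| = 0.017245 m.
ω = v/|dx/dθ| = 5.1/0.017245 = 295.73 rad/s.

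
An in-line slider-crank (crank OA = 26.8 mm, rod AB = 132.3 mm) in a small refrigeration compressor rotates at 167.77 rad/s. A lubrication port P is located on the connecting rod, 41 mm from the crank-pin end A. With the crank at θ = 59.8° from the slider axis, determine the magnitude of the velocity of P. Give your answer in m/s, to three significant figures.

ω = 167.8 rad/s.  Crank-pin speed |V_A| = rω = 4.4962 m/s, perpendicular to OA.
Rod angle: sinφ = −(r/L) sinθ ⇒ φ = -10.083°; ω_rod = −rω cosθ/√(L²−r²sin²θ) = -17.363 rad/s.
V_P = V_A + ω_rod × AP, with AP = 0.041 m along the rod.
Components: V_Px = −rω sinθ − a·ω_rod·sinφ = -4.0106 m/s;  V_Py = rω cosθ + a·ω_rod·cosφ = +1.5608 m/s.
|V_P| = √(V_Px² + V_Py²) = 4.3036 m/s.

4.30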